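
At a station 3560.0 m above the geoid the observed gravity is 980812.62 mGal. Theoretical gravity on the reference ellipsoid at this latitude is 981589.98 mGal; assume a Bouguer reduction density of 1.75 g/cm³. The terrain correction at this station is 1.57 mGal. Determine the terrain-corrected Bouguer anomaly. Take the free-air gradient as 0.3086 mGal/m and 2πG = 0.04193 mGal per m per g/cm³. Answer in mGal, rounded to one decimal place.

Free-air correction = 0.3086 × 3560.0 = 1098.62 mGal
Free-air anomaly = 980812.62 − 981589.98 + (1098.62) = 321.26 mGal
Bouguer slab correction = 0.04193 × 1.75 × 3560.0 = 261.22 mGal
Simple Bouguer anomaly = 321.26 − (261.22) = 60.04 mGal
Complete Bouguer anomaly = 60.04 + 1.57 = 61.61 mGal

61.6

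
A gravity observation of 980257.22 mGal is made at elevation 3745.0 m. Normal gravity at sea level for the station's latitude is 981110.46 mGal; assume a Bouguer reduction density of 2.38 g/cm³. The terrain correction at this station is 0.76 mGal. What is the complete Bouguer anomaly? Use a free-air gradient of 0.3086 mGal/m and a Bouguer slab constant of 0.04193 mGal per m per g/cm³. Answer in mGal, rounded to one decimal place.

Free-air correction = 0.3086 × 3745.0 = 1155.71 mGal
Free-air anomaly = 980257.22 − 981110.46 + (1155.71) = 302.47 mGal
Bouguer slab correction = 0.04193 × 2.38 × 3745.0 = 373.73 mGal
Simple Bouguer anomaly = 302.47 − (373.73) = -71.26 mGal
Complete Bouguer anomaly = -71.26 + 0.76 = -70.50 mGal

-70.5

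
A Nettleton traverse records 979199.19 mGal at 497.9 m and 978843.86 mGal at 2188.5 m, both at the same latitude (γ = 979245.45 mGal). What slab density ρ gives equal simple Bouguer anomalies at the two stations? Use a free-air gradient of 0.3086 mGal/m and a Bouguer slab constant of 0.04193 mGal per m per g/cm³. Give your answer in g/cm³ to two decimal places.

2.35

Δg_obs = 978843.86 − 979199.19 = -355.33 mGal over Δh = 2188.5 − 497.9 = 1690.6 m
Equal Bouguer anomalies ⇒ Δg_obs + (0.3086 − 0.04193ρ)·Δh = 0
0.3086 − 0.04193ρ = −Δg_obs/Δh = 0.21018
ρ = (0.3086 − 0.21018) / 0.04193 = 2.35 g/cm³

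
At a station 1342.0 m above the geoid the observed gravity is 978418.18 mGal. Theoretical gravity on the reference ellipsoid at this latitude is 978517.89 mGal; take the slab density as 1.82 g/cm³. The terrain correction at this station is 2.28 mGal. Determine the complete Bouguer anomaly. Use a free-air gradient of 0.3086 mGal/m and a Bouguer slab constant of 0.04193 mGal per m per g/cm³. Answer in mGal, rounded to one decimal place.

Free-air correction = 0.3086 × 1342.0 = 414.14 mGal
Free-air anomaly = 978418.18 − 978517.89 + (414.14) = 314.43 mGal
Bouguer slab correction = 0.04193 × 1.82 × 1342.0 = 102.41 mGal
Simple Bouguer anomaly = 314.43 − (102.41) = 212.02 mGal
Complete Bouguer anomaly = 212.02 + 2.28 = 214.30 mGal

214.3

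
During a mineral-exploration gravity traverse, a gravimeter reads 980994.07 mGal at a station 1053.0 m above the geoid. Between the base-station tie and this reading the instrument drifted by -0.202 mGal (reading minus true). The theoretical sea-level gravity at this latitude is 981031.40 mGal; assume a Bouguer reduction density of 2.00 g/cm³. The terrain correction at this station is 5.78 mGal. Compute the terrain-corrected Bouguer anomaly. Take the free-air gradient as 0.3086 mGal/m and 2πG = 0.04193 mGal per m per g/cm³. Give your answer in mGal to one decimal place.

Drift-corrected reading = 980994.07 − (-0.202) = 980994.272 mGal
Free-air correction = 0.3086 × 1053.0 = 324.96 mGal
Free-air anomaly = 980994.272 − 981031.40 + (324.96) = 287.832 mGal
Bouguer slab correction = 0.04193 × 2.00 × 1053.0 = 88.30 mGal
Simple Bouguer anomaly = 287.832 − (88.30) = 199.532 mGal
Complete Bouguer anomaly = 199.532 + 5.78 = 205.312 mGal

205.3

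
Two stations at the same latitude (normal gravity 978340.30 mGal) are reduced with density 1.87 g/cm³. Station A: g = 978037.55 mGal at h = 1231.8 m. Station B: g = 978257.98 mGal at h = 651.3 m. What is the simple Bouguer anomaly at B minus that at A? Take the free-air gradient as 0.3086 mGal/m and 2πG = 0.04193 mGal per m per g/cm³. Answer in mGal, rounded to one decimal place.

86.8

Δg_SB(A) = 978037.55 − 978340.30 + 0.3086×1231.8 − 0.04193×1.87×1231.8 = -19.20 mGal
Δg_SB(B) = 978257.98 − 978340.30 + 0.3086×651.3 − 0.04193×1.87×651.3 = 67.60 mGal
Difference = 67.60 − (-19.20) = 86.80 mGal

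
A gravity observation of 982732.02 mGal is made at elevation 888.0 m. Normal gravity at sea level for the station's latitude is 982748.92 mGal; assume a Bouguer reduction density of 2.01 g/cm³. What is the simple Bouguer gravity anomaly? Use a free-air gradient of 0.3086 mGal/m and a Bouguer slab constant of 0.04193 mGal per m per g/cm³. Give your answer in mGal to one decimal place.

Free-air correction = 0.3086 × 888.0 = 274.04 mGal
Free-air anomaly = 982732.02 − 982748.92 + (274.04) = 257.14 mGal
Bouguer slab correction = 0.04193 × 2.01 × 888.0 = 74.84 mGal
Simple Bouguer anomaly = 257.14 − (74.84) = 182.30 mGal

182.3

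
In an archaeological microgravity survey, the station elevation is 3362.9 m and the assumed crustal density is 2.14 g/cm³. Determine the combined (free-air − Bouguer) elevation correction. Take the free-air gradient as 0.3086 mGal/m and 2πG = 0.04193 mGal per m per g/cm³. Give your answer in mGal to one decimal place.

Combined gradient = 0.3086 − 0.04193 × 2.14 = 0.2188698 mGal/m
Combined elevation correction = 0.2188698 × 3362.9 = 736.0 mGal

736.0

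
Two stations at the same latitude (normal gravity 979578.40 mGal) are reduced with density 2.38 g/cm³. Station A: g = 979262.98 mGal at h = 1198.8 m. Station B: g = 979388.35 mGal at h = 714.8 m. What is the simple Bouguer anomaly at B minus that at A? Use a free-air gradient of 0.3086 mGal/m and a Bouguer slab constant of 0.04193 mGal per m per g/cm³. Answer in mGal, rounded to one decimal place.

24.3

Δg_SB(A) = 979262.98 − 979578.40 + 0.3086×1198.8 − 0.04193×2.38×1198.8 = -65.10 mGal
Δg_SB(B) = 979388.35 − 979578.40 + 0.3086×714.8 − 0.04193×2.38×714.8 = -40.80 mGal
Difference = -40.80 − (-65.10) = 24.30 mGal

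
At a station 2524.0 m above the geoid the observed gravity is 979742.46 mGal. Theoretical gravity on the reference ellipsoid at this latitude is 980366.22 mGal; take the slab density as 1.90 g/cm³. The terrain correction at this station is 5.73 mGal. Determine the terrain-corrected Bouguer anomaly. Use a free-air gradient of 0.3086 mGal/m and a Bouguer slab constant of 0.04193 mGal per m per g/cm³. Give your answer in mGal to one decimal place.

-40.2

Free-air correction = 0.3086 × 2524.0 = 778.91 mGal
Free-air anomaly = 979742.46 − 980366.22 + (778.91) = 155.15 mGal
Bouguer slab correction = 0.04193 × 1.90 × 2524.0 = 201.08 mGal
Simple Bouguer anomaly = 155.15 − (201.08) = -45.93 mGal
Complete Bouguer anomaly = -45.93 + 5.73 = -40.20 mGal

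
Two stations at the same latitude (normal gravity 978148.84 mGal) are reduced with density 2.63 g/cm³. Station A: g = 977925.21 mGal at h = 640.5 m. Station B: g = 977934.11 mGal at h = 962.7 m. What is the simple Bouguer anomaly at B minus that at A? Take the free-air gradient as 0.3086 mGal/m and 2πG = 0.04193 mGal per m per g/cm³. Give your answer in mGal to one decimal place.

72.8

Δg_SB(A) = 977925.21 − 978148.84 + 0.3086×640.5 − 0.04193×2.63×640.5 = -96.60 mGal
Δg_SB(B) = 977934.11 − 978148.84 + 0.3086×962.7 − 0.04193×2.63×962.7 = -23.80 mGal
Difference = -23.80 − (-96.60) = 72.80 mGal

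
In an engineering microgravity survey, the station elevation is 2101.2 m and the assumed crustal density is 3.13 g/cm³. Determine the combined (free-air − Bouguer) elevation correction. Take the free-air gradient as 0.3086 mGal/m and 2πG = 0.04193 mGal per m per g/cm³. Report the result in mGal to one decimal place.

372.7

Combined gradient = 0.3086 − 0.04193 × 3.13 = 0.1773591 mGal/m
Combined elevation correction = 0.1773591 × 2101.2 = 372.7 mGal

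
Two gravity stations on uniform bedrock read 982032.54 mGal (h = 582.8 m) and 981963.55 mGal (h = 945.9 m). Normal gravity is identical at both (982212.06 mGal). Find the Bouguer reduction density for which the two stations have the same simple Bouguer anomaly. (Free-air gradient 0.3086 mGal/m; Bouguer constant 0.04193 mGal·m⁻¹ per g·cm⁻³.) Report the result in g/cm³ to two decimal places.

Δg_obs = 981963.55 − 982032.54 = -68.99 mGal over Δh = 945.9 − 582.8 = 363.1 m
Equal Bouguer anomalies ⇒ Δg_obs + (0.3086 − 0.04193ρ)·Δh = 0
0.3086 − 0.04193ρ = −Δg_obs/Δh = 0.19000
ρ = (0.3086 − 0.19000) / 0.04193 = 2.83 g/cm³

2.83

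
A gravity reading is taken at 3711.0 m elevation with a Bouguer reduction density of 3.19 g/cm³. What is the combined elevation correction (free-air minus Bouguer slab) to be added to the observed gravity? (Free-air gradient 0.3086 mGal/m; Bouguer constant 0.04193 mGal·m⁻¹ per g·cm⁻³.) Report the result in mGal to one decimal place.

648.8

Combined gradient = 0.3086 − 0.04193 × 3.19 = 0.1748433 mGal/m
Combined elevation correction = 0.1748433 × 3711.0 = 648.8 mGal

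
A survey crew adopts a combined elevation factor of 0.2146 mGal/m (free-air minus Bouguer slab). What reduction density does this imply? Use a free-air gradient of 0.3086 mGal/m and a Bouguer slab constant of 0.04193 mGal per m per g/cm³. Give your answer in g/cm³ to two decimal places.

0.2146 = 0.3086 − 0.04193 × ρ
ρ = (0.3086 − 0.2146) / 0.04193 = 2.24 g/cm³

2.24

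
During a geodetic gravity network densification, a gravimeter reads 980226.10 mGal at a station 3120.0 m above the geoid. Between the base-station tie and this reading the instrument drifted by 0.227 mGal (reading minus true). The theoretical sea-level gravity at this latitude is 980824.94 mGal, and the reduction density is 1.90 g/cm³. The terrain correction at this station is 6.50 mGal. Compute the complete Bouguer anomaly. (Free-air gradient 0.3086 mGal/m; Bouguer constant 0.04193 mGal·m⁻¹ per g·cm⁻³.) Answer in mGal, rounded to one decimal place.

121.7

Drift-corrected reading = 980226.10 − (0.227) = 980225.873 mGal
Free-air correction = 0.3086 × 3120.0 = 962.83 mGal
Free-air anomaly = 980225.873 − 980824.94 + (962.83) = 363.763 mGal
Bouguer slab correction = 0.04193 × 1.90 × 3120.0 = 248.56 mGal
Simple Bouguer anomaly = 363.763 − (248.56) = 115.203 mGal
Complete Bouguer anomaly = 115.203 + 6.50 = 121.703 mGal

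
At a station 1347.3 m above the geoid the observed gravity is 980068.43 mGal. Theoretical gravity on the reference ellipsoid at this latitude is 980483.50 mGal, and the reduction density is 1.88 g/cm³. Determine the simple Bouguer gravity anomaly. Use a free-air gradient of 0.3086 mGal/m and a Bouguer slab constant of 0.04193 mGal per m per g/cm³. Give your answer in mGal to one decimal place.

-105.5

Free-air correction = 0.3086 × 1347.3 = 415.78 mGal
Free-air anomaly = 980068.43 − 980483.50 + (415.78) = 0.71 mGal
Bouguer slab correction = 0.04193 × 1.88 × 1347.3 = 106.21 mGal
Simple Bouguer anomaly = 0.71 − (106.21) = -105.50 mGal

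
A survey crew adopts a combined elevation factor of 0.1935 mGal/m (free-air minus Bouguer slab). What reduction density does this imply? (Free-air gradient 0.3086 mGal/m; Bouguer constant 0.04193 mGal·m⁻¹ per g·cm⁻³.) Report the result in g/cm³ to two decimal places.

2.75

0.1935 = 0.3086 − 0.04193 × ρ
ρ = (0.3086 − 0.1935) / 0.04193 = 2.75 g/cm³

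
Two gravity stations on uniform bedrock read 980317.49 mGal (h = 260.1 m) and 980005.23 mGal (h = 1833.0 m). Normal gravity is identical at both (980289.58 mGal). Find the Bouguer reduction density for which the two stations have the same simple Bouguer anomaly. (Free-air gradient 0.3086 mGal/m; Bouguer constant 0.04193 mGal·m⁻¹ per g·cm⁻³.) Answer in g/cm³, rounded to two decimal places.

2.63

Δg_obs = 980005.23 − 980317.49 = -312.26 mGal over Δh = 1833.0 − 260.1 = 1572.9 m
Equal Bouguer anomalies ⇒ Δg_obs + (0.3086 − 0.04193ρ)·Δh = 0
0.3086 − 0.04193ρ = −Δg_obs/Δh = 0.19853
ρ = (0.3086 − 0.19853) / 0.04193 = 2.63 g/cm³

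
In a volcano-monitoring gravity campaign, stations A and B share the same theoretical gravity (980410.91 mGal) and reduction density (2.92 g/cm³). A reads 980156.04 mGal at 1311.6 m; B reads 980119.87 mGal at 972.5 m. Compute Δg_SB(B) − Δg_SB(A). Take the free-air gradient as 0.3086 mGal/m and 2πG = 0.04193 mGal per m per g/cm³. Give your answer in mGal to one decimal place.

Δg_SB(A) = 980156.04 − 980410.91 + 0.3086×1311.6 − 0.04193×2.92×1311.6 = -10.70 mGal
Δg_SB(B) = 980119.87 − 980410.91 + 0.3086×972.5 − 0.04193×2.92×972.5 = -110.00 mGal
Difference = -110.00 − (-10.70) = -99.30 mGal

-99.3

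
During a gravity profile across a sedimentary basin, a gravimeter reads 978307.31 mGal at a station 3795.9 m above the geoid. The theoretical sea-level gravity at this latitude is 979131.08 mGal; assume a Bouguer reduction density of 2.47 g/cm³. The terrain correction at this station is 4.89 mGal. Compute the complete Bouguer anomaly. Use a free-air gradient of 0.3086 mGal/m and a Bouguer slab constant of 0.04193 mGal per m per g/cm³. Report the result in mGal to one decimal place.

-40.6

Free-air correction = 0.3086 × 3795.9 = 1171.41 mGal
Free-air anomaly = 978307.31 − 979131.08 + (1171.41) = 347.64 mGal
Bouguer slab correction = 0.04193 × 2.47 × 3795.9 = 393.13 mGal
Simple Bouguer anomaly = 347.64 − (393.13) = -45.49 mGal
Complete Bouguer anomaly = -45.49 + 4.89 = -40.60 mGal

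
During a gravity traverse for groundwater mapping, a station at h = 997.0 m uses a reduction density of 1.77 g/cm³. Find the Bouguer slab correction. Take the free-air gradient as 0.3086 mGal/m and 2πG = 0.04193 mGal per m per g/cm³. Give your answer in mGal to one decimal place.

Bouguer slab correction = 0.04193 × 1.77 × 997.0 = 74.0 mGal

74.0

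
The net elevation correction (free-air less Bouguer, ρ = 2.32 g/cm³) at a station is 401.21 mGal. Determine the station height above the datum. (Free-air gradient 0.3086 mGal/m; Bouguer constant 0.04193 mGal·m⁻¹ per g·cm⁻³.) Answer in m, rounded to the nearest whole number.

Combined gradient = 0.3086 − 0.04193 × 2.32 = 0.2113224 mGal/m
h = 401.21 / 0.2113224 = 1898.57 m

1899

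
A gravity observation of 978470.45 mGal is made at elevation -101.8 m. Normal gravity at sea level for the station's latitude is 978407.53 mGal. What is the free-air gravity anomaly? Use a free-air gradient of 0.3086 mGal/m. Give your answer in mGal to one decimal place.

Free-air correction = 0.3086 × -101.8 = -31.42 mGal
Free-air anomaly = 978470.45 − 978407.53 + (-31.42) = 31.50 mGal

31.5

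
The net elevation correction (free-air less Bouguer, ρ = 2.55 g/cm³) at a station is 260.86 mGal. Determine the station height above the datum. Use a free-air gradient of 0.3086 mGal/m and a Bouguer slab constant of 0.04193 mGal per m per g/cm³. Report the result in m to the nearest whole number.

Combined gradient = 0.3086 − 0.04193 × 2.55 = 0.2016785 mGal/m
h = 260.86 / 0.2016785 = 1293.44 m

1293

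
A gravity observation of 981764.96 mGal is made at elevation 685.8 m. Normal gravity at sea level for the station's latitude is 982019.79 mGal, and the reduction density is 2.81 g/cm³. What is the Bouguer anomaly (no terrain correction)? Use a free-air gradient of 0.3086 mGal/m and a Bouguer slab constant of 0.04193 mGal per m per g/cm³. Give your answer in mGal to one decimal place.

Free-air correction = 0.3086 × 685.8 = 211.64 mGal
Free-air anomaly = 981764.96 − 982019.79 + (211.64) = -43.19 mGal
Bouguer slab correction = 0.04193 × 2.81 × 685.8 = 80.80 mGal
Simple Bouguer anomaly = -43.19 − (80.80) = -123.99 mGal

-124.0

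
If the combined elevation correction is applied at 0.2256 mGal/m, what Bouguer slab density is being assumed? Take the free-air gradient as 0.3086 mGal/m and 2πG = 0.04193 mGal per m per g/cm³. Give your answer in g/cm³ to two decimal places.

0.2256 = 0.3086 − 0.04193 × ρ
ρ = (0.3086 − 0.2256) / 0.04193 = 1.98 g/cm³

1.98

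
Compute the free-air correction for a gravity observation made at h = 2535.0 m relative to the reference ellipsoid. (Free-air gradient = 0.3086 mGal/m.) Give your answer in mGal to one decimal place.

782.3

Free-air correction = 0.3086 × 2535.0 = 782.3 mGal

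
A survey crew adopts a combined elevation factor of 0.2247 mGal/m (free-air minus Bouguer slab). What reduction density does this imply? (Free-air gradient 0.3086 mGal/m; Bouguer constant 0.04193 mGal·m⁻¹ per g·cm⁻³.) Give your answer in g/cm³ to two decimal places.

2.00

0.2247 = 0.3086 − 0.04193 × ρ
ρ = (0.3086 − 0.2247) / 0.04193 = 2.00 g/cm³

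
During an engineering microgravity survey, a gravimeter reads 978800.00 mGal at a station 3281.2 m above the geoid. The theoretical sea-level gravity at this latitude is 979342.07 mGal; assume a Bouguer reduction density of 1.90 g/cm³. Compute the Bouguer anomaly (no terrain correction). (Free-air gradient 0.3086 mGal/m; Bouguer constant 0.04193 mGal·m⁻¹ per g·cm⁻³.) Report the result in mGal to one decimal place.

Free-air correction = 0.3086 × 3281.2 = 1012.58 mGal
Free-air anomaly = 978800.00 − 979342.07 + (1012.58) = 470.51 mGal
Bouguer slab correction = 0.04193 × 1.90 × 3281.2 = 261.40 mGal
Simple Bouguer anomaly = 470.51 − (261.40) = 209.11 mGal

209.1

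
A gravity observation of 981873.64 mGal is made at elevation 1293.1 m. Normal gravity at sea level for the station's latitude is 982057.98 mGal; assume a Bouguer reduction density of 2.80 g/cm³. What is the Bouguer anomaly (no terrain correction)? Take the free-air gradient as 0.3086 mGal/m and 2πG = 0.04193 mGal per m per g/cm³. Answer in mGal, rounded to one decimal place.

Free-air correction = 0.3086 × 1293.1 = 399.05 mGal
Free-air anomaly = 981873.64 − 982057.98 + (399.05) = 214.71 mGal
Bouguer slab correction = 0.04193 × 2.80 × 1293.1 = 151.82 mGal
Simple Bouguer anomaly = 214.71 − (151.82) = 62.89 mGal

62.9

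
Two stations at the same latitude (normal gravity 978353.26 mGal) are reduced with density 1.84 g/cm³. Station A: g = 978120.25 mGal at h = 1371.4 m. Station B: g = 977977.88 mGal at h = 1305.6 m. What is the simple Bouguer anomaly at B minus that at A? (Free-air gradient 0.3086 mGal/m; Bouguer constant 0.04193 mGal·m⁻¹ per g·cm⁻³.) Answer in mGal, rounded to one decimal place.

-157.6

Δg_SB(A) = 978120.25 − 978353.26 + 0.3086×1371.4 − 0.04193×1.84×1371.4 = 84.40 mGal
Δg_SB(B) = 977977.88 − 978353.26 + 0.3086×1305.6 − 0.04193×1.84×1305.6 = -73.20 mGal
Difference = -73.20 − (84.40) = -157.60 mGal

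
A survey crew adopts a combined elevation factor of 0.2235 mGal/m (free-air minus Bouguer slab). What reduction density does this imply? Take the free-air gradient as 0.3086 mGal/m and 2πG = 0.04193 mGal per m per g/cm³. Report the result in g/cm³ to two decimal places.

0.2235 = 0.3086 − 0.04193 × ρ
ρ = (0.3086 − 0.2235) / 0.04193 = 2.03 g/cm³

2.03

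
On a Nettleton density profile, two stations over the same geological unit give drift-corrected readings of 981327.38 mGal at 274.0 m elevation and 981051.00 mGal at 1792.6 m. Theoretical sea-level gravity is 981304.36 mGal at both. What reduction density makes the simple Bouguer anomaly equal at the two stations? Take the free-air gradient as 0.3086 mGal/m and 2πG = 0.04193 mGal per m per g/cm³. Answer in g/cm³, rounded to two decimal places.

Δg_obs = 981051.00 − 981327.38 = -276.38 mGal over Δh = 1792.6 − 274.0 = 1518.6 m
Equal Bouguer anomalies ⇒ Δg_obs + (0.3086 − 0.04193ρ)·Δh = 0
0.3086 − 0.04193ρ = −Δg_obs/Δh = 0.18200
ρ = (0.3086 − 0.18200) / 0.04193 = 3.02 g/cm³

3.02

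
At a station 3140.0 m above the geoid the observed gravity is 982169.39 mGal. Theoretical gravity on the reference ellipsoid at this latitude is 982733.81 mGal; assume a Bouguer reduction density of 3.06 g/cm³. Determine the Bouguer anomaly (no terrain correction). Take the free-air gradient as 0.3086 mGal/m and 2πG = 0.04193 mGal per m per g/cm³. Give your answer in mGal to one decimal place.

1.7

Free-air correction = 0.3086 × 3140.0 = 969.00 mGal
Free-air anomaly = 982169.39 − 982733.81 + (969.00) = 404.58 mGal
Bouguer slab correction = 0.04193 × 3.06 × 3140.0 = 402.88 mGal
Simple Bouguer anomaly = 404.58 − (402.88) = 1.70 mGal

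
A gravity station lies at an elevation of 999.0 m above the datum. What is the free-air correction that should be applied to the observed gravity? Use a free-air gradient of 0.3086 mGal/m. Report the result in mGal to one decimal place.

Free-air correction = 0.3086 × 999.0 = 308.3 mGal

308.3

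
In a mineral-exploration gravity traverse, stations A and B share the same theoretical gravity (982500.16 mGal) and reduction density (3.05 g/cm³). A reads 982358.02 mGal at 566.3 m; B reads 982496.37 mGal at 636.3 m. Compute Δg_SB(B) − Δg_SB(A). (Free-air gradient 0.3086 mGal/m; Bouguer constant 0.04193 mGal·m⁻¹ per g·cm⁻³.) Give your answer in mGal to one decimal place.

151.0

Δg_SB(A) = 982358.02 − 982500.16 + 0.3086×566.3 − 0.04193×3.05×566.3 = -39.80 mGal
Δg_SB(B) = 982496.37 − 982500.16 + 0.3086×636.3 − 0.04193×3.05×636.3 = 111.20 mGal
Difference = 111.20 − (-39.80) = 151.00 mGal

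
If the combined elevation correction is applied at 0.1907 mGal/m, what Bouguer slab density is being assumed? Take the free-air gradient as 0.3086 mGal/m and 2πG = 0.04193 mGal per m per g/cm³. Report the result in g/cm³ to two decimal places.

2.81

0.1907 = 0.3086 − 0.04193 × ρ
ρ = (0.3086 − 0.1907) / 0.04193 = 2.81 g/cm³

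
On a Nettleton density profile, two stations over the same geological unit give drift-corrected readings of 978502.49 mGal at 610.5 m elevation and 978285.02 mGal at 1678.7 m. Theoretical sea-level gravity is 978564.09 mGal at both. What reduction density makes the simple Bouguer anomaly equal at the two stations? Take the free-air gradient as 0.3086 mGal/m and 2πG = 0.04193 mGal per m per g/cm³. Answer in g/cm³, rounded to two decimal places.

2.50

Δg_obs = 978285.02 − 978502.49 = -217.47 mGal over Δh = 1678.7 − 610.5 = 1068.2 m
Equal Bouguer anomalies ⇒ Δg_obs + (0.3086 − 0.04193ρ)·Δh = 0
0.3086 − 0.04193ρ = −Δg_obs/Δh = 0.20359
ρ = (0.3086 − 0.20359) / 0.04193 = 2.50 g/cm³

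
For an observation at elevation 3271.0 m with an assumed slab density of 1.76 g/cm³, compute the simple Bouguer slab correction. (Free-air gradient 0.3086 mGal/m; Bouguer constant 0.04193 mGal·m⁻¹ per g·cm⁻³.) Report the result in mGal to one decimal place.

Bouguer slab correction = 0.04193 × 1.76 × 3271.0 = 241.4 mGal

241.4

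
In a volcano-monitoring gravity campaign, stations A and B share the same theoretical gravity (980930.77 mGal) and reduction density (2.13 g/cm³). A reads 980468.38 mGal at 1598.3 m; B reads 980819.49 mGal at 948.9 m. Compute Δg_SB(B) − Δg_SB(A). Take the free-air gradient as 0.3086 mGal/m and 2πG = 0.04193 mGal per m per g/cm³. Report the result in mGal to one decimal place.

208.7

Δg_SB(A) = 980468.38 − 980930.77 + 0.3086×1598.3 − 0.04193×2.13×1598.3 = -111.90 mGal
Δg_SB(B) = 980819.49 − 980930.77 + 0.3086×948.9 − 0.04193×2.13×948.9 = 96.80 mGal
Difference = 96.80 − (-111.90) = 208.70 mGal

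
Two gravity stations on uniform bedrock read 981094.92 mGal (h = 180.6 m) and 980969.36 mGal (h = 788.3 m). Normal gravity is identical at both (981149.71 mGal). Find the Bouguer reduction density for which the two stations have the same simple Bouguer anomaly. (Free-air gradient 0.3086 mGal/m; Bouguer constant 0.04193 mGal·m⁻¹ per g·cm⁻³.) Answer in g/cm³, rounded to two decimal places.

Δg_obs = 980969.36 − 981094.92 = -125.56 mGal over Δh = 788.3 − 180.6 = 607.7 m
Equal Bouguer anomalies ⇒ Δg_obs + (0.3086 − 0.04193ρ)·Δh = 0
0.3086 − 0.04193ρ = −Δg_obs/Δh = 0.20662
ρ = (0.3086 − 0.20662) / 0.04193 = 2.43 g/cm³

2.43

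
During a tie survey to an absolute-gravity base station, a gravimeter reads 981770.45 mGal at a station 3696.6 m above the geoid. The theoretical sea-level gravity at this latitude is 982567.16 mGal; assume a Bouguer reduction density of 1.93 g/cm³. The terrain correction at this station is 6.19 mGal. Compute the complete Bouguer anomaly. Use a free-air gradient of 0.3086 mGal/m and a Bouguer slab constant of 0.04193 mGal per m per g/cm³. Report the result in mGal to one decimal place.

51.1

Free-air correction = 0.3086 × 3696.6 = 1140.77 mGal
Free-air anomaly = 981770.45 − 982567.16 + (1140.77) = 344.06 mGal
Bouguer slab correction = 0.04193 × 1.93 × 3696.6 = 299.15 mGal
Simple Bouguer anomaly = 344.06 − (299.15) = 44.91 mGal
Complete Bouguer anomaly = 44.91 + 6.19 = 51.10 mGal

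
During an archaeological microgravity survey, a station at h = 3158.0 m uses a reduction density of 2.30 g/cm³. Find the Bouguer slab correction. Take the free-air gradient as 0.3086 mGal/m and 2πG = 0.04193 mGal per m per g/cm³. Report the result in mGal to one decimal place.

304.6

Bouguer slab correction = 0.04193 × 2.30 × 3158.0 = 304.6 mGal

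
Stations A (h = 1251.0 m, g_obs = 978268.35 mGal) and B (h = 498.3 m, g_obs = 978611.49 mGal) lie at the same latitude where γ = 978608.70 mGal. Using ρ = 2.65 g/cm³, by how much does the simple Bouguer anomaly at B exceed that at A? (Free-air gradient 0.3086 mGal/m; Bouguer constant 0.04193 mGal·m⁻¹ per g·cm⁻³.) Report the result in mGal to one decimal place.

194.5

Δg_SB(A) = 978268.35 − 978608.70 + 0.3086×1251.0 − 0.04193×2.65×1251.0 = -93.30 mGal
Δg_SB(B) = 978611.49 − 978608.70 + 0.3086×498.3 − 0.04193×2.65×498.3 = 101.20 mGal
Difference = 101.20 − (-93.30) = 194.50 mGal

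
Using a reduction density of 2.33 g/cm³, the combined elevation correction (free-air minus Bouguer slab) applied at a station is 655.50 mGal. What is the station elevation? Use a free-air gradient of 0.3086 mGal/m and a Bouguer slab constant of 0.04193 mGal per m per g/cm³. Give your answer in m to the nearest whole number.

3108

Combined gradient = 0.3086 − 0.04193 × 2.33 = 0.2109031 mGal/m
h = 655.50 / 0.2109031 = 3108.06 m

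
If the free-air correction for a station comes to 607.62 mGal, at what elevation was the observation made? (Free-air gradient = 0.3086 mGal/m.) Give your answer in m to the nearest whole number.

1969

h = 607.62 / 0.3086 = 1968.96 m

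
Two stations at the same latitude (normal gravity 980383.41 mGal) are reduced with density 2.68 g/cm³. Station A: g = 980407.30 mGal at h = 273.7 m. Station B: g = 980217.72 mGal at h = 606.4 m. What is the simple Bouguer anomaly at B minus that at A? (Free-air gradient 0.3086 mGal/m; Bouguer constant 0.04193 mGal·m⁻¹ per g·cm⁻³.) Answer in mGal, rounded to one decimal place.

Δg_SB(A) = 980407.30 − 980383.41 + 0.3086×273.7 − 0.04193×2.68×273.7 = 77.60 mGal
Δg_SB(B) = 980217.72 − 980383.41 + 0.3086×606.4 − 0.04193×2.68×606.4 = -46.70 mGal
Difference = -46.70 − (77.60) = -124.30 mGal

-124.3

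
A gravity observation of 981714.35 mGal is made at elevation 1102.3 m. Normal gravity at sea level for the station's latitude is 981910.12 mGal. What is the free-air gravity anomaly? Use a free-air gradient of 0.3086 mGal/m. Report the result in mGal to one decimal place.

144.4

Free-air correction = 0.3086 × 1102.3 = 340.17 mGal
Free-air anomaly = 981714.35 − 981910.12 + (340.17) = 144.40 mGal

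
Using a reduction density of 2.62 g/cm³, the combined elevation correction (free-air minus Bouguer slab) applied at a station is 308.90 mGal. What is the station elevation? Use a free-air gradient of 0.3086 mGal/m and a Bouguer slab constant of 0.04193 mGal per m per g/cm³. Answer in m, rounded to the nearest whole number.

Combined gradient = 0.3086 − 0.04193 × 2.62 = 0.1987434 mGal/m
h = 308.90 / 0.1987434 = 1554.27 m

1554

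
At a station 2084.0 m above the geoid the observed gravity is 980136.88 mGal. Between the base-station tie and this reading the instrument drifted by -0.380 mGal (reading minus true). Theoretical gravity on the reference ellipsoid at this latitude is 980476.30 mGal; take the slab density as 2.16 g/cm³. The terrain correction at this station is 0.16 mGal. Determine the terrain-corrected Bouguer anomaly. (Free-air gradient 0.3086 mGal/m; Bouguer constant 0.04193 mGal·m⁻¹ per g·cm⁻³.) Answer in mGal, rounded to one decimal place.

Drift-corrected reading = 980136.88 − (-0.380) = 980137.260 mGal
Free-air correction = 0.3086 × 2084.0 = 643.12 mGal
Free-air anomaly = 980137.260 − 980476.30 + (643.12) = 304.080 mGal
Bouguer slab correction = 0.04193 × 2.16 × 2084.0 = 188.75 mGal
Simple Bouguer anomaly = 304.080 − (188.75) = 115.330 mGal
Complete Bouguer anomaly = 115.330 + 0.16 = 115.490 mGal

115.5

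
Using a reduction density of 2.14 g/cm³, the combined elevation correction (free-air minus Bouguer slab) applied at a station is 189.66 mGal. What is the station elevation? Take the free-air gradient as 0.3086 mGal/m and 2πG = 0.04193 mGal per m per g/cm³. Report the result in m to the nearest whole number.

867

Combined gradient = 0.3086 − 0.04193 × 2.14 = 0.2188698 mGal/m
h = 189.66 / 0.2188698 = 866.54 m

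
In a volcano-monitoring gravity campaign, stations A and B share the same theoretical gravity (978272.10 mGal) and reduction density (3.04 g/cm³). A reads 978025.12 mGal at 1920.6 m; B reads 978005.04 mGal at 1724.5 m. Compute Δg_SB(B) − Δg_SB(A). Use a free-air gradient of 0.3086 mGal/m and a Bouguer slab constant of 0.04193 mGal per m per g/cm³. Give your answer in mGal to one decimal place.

-55.6

Δg_SB(A) = 978025.12 − 978272.10 + 0.3086×1920.6 − 0.04193×3.04×1920.6 = 100.90 mGal
Δg_SB(B) = 978005.04 − 978272.10 + 0.3086×1724.5 − 0.04193×3.04×1724.5 = 45.30 mGal
Difference = 45.30 − (100.90) = -55.60 mGal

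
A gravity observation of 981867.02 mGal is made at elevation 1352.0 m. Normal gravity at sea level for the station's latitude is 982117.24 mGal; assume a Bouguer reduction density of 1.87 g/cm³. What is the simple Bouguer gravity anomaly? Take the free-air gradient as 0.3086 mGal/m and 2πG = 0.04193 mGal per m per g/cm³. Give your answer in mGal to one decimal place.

Free-air correction = 0.3086 × 1352.0 = 417.23 mGal
Free-air anomaly = 981867.02 − 982117.24 + (417.23) = 167.01 mGal
Bouguer slab correction = 0.04193 × 1.87 × 1352.0 = 106.01 mGal
Simple Bouguer anomaly = 167.01 − (106.01) = 61.00 mGal

61.0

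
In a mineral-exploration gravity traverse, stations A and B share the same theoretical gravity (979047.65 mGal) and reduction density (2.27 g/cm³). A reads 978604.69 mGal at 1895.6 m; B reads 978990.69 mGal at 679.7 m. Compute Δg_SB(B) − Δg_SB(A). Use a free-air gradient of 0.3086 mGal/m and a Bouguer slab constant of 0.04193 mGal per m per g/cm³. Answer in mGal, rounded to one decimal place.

126.5

Δg_SB(A) = 978604.69 − 979047.65 + 0.3086×1895.6 − 0.04193×2.27×1895.6 = -38.40 mGal
Δg_SB(B) = 978990.69 − 979047.65 + 0.3086×679.7 − 0.04193×2.27×679.7 = 88.10 mGal
Difference = 88.10 − (-38.40) = 126.50 mGal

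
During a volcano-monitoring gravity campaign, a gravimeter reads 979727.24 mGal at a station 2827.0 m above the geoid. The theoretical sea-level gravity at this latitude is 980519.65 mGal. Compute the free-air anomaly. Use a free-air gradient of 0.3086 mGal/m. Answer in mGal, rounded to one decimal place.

Free-air correction = 0.3086 × 2827.0 = 872.41 mGal
Free-air anomaly = 979727.24 − 980519.65 + (872.41) = 80.00 mGal

80.0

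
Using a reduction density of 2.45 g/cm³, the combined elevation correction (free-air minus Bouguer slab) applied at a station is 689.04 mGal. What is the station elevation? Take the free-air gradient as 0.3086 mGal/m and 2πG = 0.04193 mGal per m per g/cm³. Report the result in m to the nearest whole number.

Combined gradient = 0.3086 − 0.04193 × 2.45 = 0.2058715 mGal/m
h = 689.04 / 0.2058715 = 3346.94 m

3347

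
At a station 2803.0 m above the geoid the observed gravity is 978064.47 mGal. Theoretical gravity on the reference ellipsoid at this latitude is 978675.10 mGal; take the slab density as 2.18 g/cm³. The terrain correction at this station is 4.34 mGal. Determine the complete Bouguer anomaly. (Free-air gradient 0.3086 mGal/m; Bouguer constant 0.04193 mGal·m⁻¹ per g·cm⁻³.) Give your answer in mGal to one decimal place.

2.5

Free-air correction = 0.3086 × 2803.0 = 865.01 mGal
Free-air anomaly = 978064.47 − 978675.10 + (865.01) = 254.38 mGal
Bouguer slab correction = 0.04193 × 2.18 × 2803.0 = 256.21 mGal
Simple Bouguer anomaly = 254.38 − (256.21) = -1.83 mGal
Complete Bouguer anomaly = -1.83 + 4.34 = 2.51 mGal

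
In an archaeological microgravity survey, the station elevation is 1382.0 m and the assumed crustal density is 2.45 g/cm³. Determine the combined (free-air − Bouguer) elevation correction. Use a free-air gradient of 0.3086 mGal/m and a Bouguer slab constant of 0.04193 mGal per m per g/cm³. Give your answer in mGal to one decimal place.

Combined gradient = 0.3086 − 0.04193 × 2.45 = 0.2058715 mGal/m
Combined elevation correction = 0.2058715 × 1382.0 = 284.5 mGal

284.5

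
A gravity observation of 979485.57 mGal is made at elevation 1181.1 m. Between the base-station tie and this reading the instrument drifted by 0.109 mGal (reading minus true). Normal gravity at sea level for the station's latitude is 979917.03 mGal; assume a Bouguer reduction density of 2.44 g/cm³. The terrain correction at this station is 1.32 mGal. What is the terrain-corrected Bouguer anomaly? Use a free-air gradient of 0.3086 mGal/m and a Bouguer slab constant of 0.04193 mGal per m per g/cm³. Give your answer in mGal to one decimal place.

-186.6

Drift-corrected reading = 979485.57 − (0.109) = 979485.461 mGal
Free-air correction = 0.3086 × 1181.1 = 364.49 mGal
Free-air anomaly = 979485.461 − 979917.03 + (364.49) = -67.079 mGal
Bouguer slab correction = 0.04193 × 2.44 × 1181.1 = 120.84 mGal
Simple Bouguer anomaly = -67.079 − (120.84) = -187.919 mGal
Complete Bouguer anomaly = -187.919 + 1.32 = -186.599 mGal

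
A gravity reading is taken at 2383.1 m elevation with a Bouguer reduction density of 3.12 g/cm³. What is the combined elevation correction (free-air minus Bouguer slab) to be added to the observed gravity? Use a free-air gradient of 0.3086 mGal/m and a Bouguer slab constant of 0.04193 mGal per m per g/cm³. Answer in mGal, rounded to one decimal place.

Combined gradient = 0.3086 − 0.04193 × 3.12 = 0.1777784 mGal/m
Combined elevation correction = 0.1777784 × 2383.1 = 423.7 mGal

423.7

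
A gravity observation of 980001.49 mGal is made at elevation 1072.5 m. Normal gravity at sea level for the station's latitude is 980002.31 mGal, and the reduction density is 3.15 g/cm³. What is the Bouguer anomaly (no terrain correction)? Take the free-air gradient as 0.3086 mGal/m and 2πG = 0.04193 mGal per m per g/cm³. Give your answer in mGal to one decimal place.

Free-air correction = 0.3086 × 1072.5 = 330.97 mGal
Free-air anomaly = 980001.49 − 980002.31 + (330.97) = 330.15 mGal
Bouguer slab correction = 0.04193 × 3.15 × 1072.5 = 141.66 mGal
Simple Bouguer anomaly = 330.15 − (141.66) = 188.49 mGal

188.5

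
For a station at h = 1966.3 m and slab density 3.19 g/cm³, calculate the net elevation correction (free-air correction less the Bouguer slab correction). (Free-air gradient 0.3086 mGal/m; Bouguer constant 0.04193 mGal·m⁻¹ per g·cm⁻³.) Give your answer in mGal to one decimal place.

343.8

Combined gradient = 0.3086 − 0.04193 × 3.19 = 0.1748433 mGal/m
Combined elevation correction = 0.1748433 × 1966.3 = 343.8 mGal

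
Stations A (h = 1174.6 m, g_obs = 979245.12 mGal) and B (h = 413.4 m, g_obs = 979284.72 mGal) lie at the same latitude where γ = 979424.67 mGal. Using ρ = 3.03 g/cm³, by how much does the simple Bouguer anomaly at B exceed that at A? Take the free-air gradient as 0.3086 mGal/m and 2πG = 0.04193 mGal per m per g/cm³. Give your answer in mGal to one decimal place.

Δg_SB(A) = 979245.12 − 979424.67 + 0.3086×1174.6 − 0.04193×3.03×1174.6 = 33.70 mGal
Δg_SB(B) = 979284.72 − 979424.67 + 0.3086×413.4 − 0.04193×3.03×413.4 = -64.90 mGal
Difference = -64.90 − (33.70) = -98.60 mGal

-98.6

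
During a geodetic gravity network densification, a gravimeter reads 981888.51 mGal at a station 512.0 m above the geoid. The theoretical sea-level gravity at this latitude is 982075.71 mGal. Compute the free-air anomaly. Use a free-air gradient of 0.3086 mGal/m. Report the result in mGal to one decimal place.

-29.2

Free-air correction = 0.3086 × 512.0 = 158.00 mGal
Free-air anomaly = 981888.51 − 982075.71 + (158.00) = -29.20 mGal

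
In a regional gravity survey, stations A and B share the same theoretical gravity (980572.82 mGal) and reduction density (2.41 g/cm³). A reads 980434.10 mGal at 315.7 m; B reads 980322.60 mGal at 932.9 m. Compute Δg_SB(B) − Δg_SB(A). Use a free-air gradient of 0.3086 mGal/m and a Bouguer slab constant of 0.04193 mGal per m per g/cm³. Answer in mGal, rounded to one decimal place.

16.6

Δg_SB(A) = 980434.10 − 980572.82 + 0.3086×315.7 − 0.04193×2.41×315.7 = -73.20 mGal
Δg_SB(B) = 980322.60 − 980572.82 + 0.3086×932.9 − 0.04193×2.41×932.9 = -56.60 mGal
Difference = -56.60 − (-73.20) = 16.60 mGal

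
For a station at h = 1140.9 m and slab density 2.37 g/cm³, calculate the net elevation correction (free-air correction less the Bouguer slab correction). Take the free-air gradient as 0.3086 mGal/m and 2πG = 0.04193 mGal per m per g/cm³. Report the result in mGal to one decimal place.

Combined gradient = 0.3086 − 0.04193 × 2.37 = 0.2092259 mGal/m
Combined elevation correction = 0.2092259 × 1140.9 = 238.7 mGal

238.7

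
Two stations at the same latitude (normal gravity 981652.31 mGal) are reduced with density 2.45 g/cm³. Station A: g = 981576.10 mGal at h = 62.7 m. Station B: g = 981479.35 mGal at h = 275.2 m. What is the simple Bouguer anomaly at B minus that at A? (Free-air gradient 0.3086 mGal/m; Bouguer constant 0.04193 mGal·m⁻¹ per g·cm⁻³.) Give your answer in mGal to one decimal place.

-53.0

Δg_SB(A) = 981576.10 − 981652.31 + 0.3086×62.7 − 0.04193×2.45×62.7 = -63.30 mGal
Δg_SB(B) = 981479.35 − 981652.31 + 0.3086×275.2 − 0.04193×2.45×275.2 = -116.30 mGal
Difference = -116.30 − (-63.30) = -53.00 mGal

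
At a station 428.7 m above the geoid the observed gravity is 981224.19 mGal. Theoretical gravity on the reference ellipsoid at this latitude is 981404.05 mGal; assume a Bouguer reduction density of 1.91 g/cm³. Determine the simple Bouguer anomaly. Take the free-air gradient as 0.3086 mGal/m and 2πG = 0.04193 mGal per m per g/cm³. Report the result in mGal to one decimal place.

Free-air correction = 0.3086 × 428.7 = 132.30 mGal
Free-air anomaly = 981224.19 − 981404.05 + (132.30) = -47.56 mGal
Bouguer slab correction = 0.04193 × 1.91 × 428.7 = 34.33 mGal
Simple Bouguer anomaly = -47.56 − (34.33) = -81.89 mGal

-81.9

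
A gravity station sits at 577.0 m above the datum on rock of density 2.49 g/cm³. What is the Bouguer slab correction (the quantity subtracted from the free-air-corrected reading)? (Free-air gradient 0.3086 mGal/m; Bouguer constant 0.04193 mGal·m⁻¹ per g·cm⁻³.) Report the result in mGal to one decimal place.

Bouguer slab correction = 0.04193 × 2.49 × 577.0 = 60.2 mGal

60.2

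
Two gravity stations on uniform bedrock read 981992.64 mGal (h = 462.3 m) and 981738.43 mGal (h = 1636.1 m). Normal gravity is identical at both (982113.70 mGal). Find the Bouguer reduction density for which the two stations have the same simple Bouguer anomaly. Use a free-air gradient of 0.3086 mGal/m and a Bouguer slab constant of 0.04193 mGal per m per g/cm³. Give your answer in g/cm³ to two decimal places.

2.19

Δg_obs = 981738.43 − 981992.64 = -254.21 mGal over Δh = 1636.1 − 462.3 = 1173.8 m
Equal Bouguer anomalies ⇒ Δg_obs + (0.3086 − 0.04193ρ)·Δh = 0
0.3086 − 0.04193ρ = −Δg_obs/Δh = 0.21657
ρ = (0.3086 − 0.21657) / 0.04193 = 2.19 g/cm³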